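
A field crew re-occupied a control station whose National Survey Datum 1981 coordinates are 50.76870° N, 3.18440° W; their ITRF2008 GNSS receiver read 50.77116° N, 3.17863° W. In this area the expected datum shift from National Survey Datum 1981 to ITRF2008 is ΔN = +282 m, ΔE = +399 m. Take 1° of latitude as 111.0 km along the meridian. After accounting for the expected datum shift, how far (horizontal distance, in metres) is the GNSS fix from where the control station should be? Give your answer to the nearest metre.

Observed coordinate differences: Δφ = +0.00246°, Δλ = +0.00577°.
Converting to metres (1° lat = 111000 m, cos φ = 0.632453): observed ΔN = 273.1 m, observed ΔE = 405.1 m.
Subtracting the expected shift leaves a residual of 273.1 − (282) = -8.9 m north and 405.1 − (399) = 6.1 m east.
Residual distance = √((-8.9)² + 6.1²) = 10.8 m.

11 m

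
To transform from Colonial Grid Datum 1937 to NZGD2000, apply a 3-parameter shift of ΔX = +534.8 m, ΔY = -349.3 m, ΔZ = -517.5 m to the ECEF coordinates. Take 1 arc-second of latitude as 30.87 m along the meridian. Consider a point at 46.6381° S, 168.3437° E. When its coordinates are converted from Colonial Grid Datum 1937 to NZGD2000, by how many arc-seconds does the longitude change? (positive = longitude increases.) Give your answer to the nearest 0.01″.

Δλ = 11.04″

sin φ = -0.727031, cos φ = 0.686604, sin λ = 0.202040, cos λ = -0.979377.
East component: ΔE = −sin λ·ΔX + cos λ·ΔY = −(0.202040)(534.8) + (-0.979377)(-349.3) = 234.05 m.
1° of latitude spans 3600 × 30.87 = 111132 m; at latitude φ, 1° of longitude spans that × cos φ = 76303.7 m, so Δλ = 234.05 / 76303.7 × 3600 = 11.042″.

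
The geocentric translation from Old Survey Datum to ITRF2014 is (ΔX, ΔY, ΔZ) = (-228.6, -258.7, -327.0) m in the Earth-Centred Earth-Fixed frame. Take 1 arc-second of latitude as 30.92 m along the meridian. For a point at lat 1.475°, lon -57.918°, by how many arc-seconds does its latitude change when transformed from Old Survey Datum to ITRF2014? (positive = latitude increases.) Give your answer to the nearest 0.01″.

sin φ = 0.025741, cos φ = 0.999669, sin λ = -0.847289, cos λ = 0.531132.
North component: ΔN = −sin φ cos λ·ΔX − sin φ sin λ·ΔY + cos φ·ΔZ = −(0.025741)(0.531132)(-228.6) − (0.025741)(-0.847289)(-258.7) + (0.999669)(-327.0) = -329.41 m.
1° of latitude spans 3600 × 30.92 = 111312 m, so Δφ = -329.41 / 111312 × 3600 = -10.654″.

Δφ = -10.65″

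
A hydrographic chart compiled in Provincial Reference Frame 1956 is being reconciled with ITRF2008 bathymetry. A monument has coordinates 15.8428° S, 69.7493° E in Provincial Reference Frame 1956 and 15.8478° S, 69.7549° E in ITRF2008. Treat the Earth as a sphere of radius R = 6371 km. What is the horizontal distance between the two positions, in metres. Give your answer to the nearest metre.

Δφ = -15.8478° − -15.8428° = -0.0050°; Δλ = 69.7549° − 69.7493° = +0.0056°.
1° along a meridian = πR/180 = 111195 m.
ΔN = Δφ × 111195 = -556.0 m; ΔE = Δλ × 111195 × cos(-15.8428°) = +0.0056 × 111195 × 0.962014 = 599.0 m.
Distance = √(ΔE² + ΔN²) = √(599.0² + (-556.0)²) = 817.3 m.

817 m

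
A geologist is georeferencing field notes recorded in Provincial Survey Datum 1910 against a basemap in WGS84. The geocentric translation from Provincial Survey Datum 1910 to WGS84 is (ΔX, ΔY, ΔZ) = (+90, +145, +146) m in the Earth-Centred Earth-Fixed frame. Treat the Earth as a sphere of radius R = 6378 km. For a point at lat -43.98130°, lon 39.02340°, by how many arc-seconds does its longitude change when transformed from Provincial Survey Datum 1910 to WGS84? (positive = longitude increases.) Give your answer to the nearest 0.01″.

Δλ = 2.52″

sin φ = -0.694424, cos φ = 0.719566, sin λ = 0.629638, cos λ = 0.776889.
East component: ΔE = −sin λ·ΔX + cos λ·ΔY = −(0.629638)(90) + (0.776889)(145) = 55.98 m.
1° of latitude spans πR/180 = 111317 m; at latitude φ, 1° of longitude spans that × cos φ = 80100.1 m, so Δλ = 55.98 / 80100.1 × 3600 = 2.516″.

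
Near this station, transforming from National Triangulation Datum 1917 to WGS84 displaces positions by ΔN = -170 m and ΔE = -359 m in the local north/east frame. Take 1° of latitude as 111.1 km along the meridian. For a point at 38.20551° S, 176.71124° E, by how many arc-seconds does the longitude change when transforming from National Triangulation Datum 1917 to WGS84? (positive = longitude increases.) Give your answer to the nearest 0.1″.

Δλ = -14.8″

At latitude -38.20551°, cos φ = 0.785797.
1° of longitude at this latitude = 111.1 × cos φ = 87.30 km, so Δλ = -359.0 / 87302.1 = -0.0041122° = -14.804″.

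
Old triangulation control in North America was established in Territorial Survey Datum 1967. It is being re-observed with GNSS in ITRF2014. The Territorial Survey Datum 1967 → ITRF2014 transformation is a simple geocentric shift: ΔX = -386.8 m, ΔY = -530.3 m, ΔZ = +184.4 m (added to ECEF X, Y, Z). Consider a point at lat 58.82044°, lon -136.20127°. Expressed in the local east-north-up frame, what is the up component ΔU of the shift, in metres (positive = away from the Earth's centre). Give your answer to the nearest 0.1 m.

ΔU = 492.3 m

At φ = 58.82044°, λ = -136.20127°: sin φ = 0.855549, cos φ = 0.517722, sin λ = -0.692127, cos λ = -0.721776.
ΔU = cos φ cos λ·ΔX + cos φ sin λ·ΔY + sin φ·ΔZ = (0.517722)(-0.721776)(-386.8) + (0.517722)(-0.692127)(-530.3) + (0.855549)(184.4) = 492.32 m.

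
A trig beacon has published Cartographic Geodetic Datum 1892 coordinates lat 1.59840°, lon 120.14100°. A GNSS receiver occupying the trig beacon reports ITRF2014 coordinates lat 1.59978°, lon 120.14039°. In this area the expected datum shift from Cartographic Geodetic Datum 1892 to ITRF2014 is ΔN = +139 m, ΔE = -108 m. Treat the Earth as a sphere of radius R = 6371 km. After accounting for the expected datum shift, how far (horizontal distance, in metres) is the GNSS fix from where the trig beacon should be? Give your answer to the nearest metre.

43 m

Observed coordinate differences: Δφ = +0.00138°, Δλ = -0.00061°.
Converting to metres (1° lat = 111195 m, cos φ = 0.999611): observed ΔN = 153.4 m, observed ΔE = -67.8 m.
Subtracting the expected shift leaves a residual of 153.4 − (139) = 14.4 m north and -67.8 − (-108) = 40.2 m east.
Residual distance = √(14.4² + 40.2²) = 42.7 m.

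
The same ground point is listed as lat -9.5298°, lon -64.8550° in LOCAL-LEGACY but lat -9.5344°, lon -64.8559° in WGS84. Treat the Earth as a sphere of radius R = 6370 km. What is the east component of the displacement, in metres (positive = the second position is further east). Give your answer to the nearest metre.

ΔE = -99 m

Δφ = -9.5344° − -9.5298° = -0.0046°; Δλ = -64.8559° − -64.8550° = -0.0009°.
1° along a meridian = πR/180 = 111177 m.
ΔN = Δφ × 111177 = -511.4 m; ΔE = Δλ × 111177 × cos(-9.5298°) = -0.0009 × 111177 × 0.986200 = -98.7 m.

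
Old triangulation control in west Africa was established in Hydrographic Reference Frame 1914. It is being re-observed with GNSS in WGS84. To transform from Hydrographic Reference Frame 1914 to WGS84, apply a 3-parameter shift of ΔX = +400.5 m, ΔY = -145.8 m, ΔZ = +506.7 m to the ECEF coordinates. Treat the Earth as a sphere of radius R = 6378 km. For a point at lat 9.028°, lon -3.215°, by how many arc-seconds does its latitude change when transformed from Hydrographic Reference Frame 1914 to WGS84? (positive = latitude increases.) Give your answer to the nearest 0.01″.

sin φ = 0.156917, cos φ = 0.987612, sin λ = -0.056083, cos λ = 0.998426.
North component: ΔN = −sin φ cos λ·ΔX − sin φ sin λ·ΔY + cos φ·ΔZ = −(0.156917)(0.998426)(400.5) − (0.156917)(-0.056083)(-145.8) + (0.987612)(506.7) = 436.39 m.
1° of latitude spans πR/180 = 111317 m, so Δφ = 436.39 / 111317 × 3600 = 14.113″.

Δφ = 14.11″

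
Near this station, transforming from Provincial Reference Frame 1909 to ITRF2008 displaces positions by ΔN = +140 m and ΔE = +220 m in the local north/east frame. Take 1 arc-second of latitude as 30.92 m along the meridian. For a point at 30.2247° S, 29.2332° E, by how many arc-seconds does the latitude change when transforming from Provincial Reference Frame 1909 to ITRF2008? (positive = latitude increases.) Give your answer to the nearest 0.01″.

Δφ = 4.53″

1″ of latitude = 30.92 m, so Δφ = 140.0 / 30.92 = 4.528″.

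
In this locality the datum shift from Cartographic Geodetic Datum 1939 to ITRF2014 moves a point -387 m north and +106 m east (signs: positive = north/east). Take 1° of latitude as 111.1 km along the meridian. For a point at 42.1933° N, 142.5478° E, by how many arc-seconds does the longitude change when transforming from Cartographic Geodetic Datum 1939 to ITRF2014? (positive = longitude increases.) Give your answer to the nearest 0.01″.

At latitude 42.1933°, cos φ = 0.740883.
1° of longitude at this latitude = 111.1 × cos φ = 82.31 km, so Δλ = 106.0 / 82312.1 = 0.0012878° = 4.636″.

Δλ = 4.64″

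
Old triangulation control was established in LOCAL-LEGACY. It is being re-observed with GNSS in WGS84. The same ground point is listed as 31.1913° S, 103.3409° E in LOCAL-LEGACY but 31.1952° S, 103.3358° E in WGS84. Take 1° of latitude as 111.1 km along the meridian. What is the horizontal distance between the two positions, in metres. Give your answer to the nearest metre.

650 m

Δφ = -31.1952° − -31.1913° = -0.0039°; Δλ = 103.3358° − 103.3409° = -0.0051°.
ΔN = Δφ × 111100 = -433.3 m; ΔE = Δλ × 111100 × cos(-31.1913°) = -0.0051 × 111100 × 0.855443 = -484.7 m.
Distance = √(ΔE² + ΔN²) = √((-484.7)² + (-433.3)²) = 650.1 m.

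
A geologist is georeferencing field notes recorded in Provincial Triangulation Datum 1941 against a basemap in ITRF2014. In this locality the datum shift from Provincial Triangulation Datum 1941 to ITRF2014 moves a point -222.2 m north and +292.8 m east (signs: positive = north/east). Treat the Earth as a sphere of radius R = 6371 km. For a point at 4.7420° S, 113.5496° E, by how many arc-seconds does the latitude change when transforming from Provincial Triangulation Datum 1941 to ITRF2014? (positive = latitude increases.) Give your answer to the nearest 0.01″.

On a sphere of radius R, 1 rad of latitude = R, so Δφ = ΔN / R = -222.2 / 6371000 = -3.4877e-05 rad = -7.194″.

Δφ = -7.19″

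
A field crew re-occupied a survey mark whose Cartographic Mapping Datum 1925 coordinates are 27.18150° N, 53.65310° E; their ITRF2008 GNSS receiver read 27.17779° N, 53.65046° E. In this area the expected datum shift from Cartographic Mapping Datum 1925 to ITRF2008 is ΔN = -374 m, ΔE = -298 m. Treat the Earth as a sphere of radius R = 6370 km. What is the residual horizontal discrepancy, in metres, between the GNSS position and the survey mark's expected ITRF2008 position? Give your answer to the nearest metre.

53 m

Observed coordinate differences: Δφ = -0.00371°, Δλ = -0.00264°.
Converting to metres (1° lat = 111177 m, cos φ = 0.889564): observed ΔN = -412.5 m, observed ΔE = -261.1 m.
Subtracting the expected shift leaves a residual of -412.5 − (-374) = -38.5 m north and -261.1 − (-298) = 36.9 m east.
Residual distance = √((-38.5)² + 36.9²) = 53.3 m.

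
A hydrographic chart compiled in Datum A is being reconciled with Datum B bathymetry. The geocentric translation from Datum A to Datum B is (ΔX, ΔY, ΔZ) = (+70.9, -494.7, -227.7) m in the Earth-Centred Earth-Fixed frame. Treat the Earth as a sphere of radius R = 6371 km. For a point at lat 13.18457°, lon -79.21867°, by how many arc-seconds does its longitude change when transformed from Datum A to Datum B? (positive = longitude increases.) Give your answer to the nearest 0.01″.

sin φ = 0.228089, cos φ = 0.973640, sin λ = -0.982348, cos λ = 0.187061.
East component: ΔE = −sin λ·ΔX + cos λ·ΔY = −(-0.982348)(70.9) + (0.187061)(-494.7) = -22.89 m.
1° of latitude spans πR/180 = 111195 m; at latitude φ, 1° of longitude spans that × cos φ = 108263.9 m, so Δλ = -22.89 / 108263.9 × 3600 = -0.761″.

Δλ = -0.76″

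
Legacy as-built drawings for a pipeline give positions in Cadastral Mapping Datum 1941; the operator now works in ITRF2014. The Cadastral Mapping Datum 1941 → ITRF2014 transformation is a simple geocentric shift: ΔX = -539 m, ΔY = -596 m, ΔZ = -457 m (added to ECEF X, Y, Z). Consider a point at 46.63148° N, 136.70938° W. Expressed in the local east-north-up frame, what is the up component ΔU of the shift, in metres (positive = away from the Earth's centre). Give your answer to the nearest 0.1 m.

At φ = 46.63148°, λ = -136.70938°: sin φ = 0.726952, cos φ = 0.686688, sin λ = -0.685699, cos λ = -0.727885.
ΔU = cos φ cos λ·ΔX + cos φ sin λ·ΔY + sin φ·ΔZ = (0.686688)(-0.727885)(-539) + (0.686688)(-0.685699)(-596) + (0.726952)(-457) = 217.82 m.

ΔU = 217.8 m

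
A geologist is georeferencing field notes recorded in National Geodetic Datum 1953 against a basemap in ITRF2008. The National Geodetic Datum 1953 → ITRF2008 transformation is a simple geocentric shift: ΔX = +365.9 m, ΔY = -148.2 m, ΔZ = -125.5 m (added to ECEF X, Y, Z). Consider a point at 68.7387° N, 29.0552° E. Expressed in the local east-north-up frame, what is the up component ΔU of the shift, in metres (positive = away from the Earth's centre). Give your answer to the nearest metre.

At φ = 68.7387°, λ = 29.0552°: sin φ = 0.931936, cos φ = 0.362622, sin λ = 0.485652, cos λ = 0.874152.
ΔU = cos φ cos λ·ΔX + cos φ sin λ·ΔY + sin φ·ΔZ = (0.362622)(0.874152)(365.9) + (0.362622)(0.485652)(-148.2) + (0.931936)(-125.5) = -27.07 m.

ΔU = -27 m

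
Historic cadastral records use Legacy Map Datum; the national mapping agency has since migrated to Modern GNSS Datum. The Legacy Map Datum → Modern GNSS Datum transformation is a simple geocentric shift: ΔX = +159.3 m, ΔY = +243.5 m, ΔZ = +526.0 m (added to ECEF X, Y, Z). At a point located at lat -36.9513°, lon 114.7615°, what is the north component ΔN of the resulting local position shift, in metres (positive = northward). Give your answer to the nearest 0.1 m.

At φ = -36.9513°, λ = 114.7615°: sin φ = -0.601136, cos φ = 0.799147, sin λ = 0.908059, cos λ = -0.418842.
ΔN = −sin φ cos λ·ΔX − sin φ sin λ·ΔY + cos φ·ΔZ = −(-0.601136)(-0.418842)(159.3) − (-0.601136)(0.908059)(243.5) + (0.799147)(526.0) = 513.16 m.

ΔN = 513.2 m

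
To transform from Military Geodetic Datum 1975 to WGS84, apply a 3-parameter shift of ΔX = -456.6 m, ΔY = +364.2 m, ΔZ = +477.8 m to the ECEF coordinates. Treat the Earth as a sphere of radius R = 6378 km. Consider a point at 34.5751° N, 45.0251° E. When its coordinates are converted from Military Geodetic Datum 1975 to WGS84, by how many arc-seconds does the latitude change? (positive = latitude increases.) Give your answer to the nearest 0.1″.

Δφ = 13.9″

sin φ = 0.567486, cos φ = 0.823383, sin λ = 0.707416, cos λ = 0.706797.
North component: ΔN = −sin φ cos λ·ΔX − sin φ sin λ·ΔY + cos φ·ΔZ = −(0.567486)(0.706797)(-456.6) − (0.567486)(0.707416)(364.2) + (0.823383)(477.8) = 430.35 m.
1° of latitude spans πR/180 = 111317 m, so Δφ = 430.35 / 111317 × 3600 = 13.917″.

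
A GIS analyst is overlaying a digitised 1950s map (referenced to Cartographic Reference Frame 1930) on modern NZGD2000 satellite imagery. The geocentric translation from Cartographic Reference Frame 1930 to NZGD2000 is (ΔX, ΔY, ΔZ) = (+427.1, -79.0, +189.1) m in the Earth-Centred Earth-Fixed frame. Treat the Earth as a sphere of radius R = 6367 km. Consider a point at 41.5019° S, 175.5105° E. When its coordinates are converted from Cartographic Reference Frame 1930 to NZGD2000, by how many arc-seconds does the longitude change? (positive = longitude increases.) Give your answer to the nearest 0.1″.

sin φ = -0.662645, cos φ = 0.748934, sin λ = 0.078276, cos λ = -0.996932.
East component: ΔE = −sin λ·ΔX + cos λ·ΔY = −(0.078276)(427.1) + (-0.996932)(-79.0) = 45.33 m.
1° of latitude spans πR/180 = 111125 m; at latitude φ, 1° of longitude spans that × cos φ = 83225.3 m, so Δλ = 45.33 / 83225.3 × 3600 = 1.961″.

Δλ = 2.0″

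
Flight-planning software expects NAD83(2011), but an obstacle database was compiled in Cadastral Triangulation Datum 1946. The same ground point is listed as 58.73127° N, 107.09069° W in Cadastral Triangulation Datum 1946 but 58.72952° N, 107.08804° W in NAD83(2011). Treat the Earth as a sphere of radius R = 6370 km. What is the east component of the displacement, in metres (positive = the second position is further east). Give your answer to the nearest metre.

Δφ = 58.72952° − 58.73127° = -0.00175°; Δλ = -107.08804° − -107.09069° = +0.00265°.
1° along a meridian = πR/180 = 111177 m.
ΔN = Δφ × 111177 = -194.6 m; ΔE = Δλ × 111177 × cos(58.73127°) = +0.00265 × 111177 × 0.519053 = 152.9 m.

ΔE = 153 m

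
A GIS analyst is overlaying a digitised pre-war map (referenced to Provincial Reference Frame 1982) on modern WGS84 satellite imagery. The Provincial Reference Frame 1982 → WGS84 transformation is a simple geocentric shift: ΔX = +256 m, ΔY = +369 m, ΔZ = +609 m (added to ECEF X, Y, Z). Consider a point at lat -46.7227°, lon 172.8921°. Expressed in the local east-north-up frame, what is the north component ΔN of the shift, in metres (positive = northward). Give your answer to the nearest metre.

ΔN = 266 m

The local north axis is (−sin φ cos λ, −sin φ sin λ, cos φ), giving ΔN = -184.947 + 33.242 + 417.488 = 265.78 m.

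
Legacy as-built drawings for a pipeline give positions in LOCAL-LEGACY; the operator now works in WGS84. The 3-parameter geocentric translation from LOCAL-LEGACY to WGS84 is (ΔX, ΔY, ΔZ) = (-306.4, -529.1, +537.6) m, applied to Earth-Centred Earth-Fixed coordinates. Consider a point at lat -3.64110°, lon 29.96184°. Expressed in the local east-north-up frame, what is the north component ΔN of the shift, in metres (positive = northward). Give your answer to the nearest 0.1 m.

ΔN = 502.9 m

The local north axis is (−sin φ cos λ, −sin φ sin λ, cos φ), giving ΔN = -16.858 − 16.781 + 536.515 = 502.88 m.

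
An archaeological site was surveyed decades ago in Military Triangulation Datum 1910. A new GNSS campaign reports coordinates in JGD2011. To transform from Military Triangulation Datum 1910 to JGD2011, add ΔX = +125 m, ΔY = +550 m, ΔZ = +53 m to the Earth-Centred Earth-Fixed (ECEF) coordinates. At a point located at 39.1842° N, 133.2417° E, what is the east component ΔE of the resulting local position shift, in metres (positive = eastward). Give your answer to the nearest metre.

The local east axis at (φ, λ) is (−sin λ, cos λ, 0), so ΔE = −sin(133.2417°)·125 + cos(133.2417°)·550 = -467.85 m.

ΔE = -468 m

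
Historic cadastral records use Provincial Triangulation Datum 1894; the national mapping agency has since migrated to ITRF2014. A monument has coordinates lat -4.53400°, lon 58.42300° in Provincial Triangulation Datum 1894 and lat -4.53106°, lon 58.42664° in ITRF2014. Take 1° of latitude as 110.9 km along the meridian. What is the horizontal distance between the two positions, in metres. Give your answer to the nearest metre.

Δφ = -4.53106° − -4.53400° = +0.00294°; Δλ = 58.42664° − 58.42300° = +0.00364°.
ΔN = Δφ × 110900 = 326.0 m; ΔE = Δλ × 110900 × cos(-4.53400°) = +0.00364 × 110900 × 0.996871 = 402.4 m.
Distance = √(ΔE² + ΔN²) = √(402.4² + 326.0²) = 517.9 m.

518 m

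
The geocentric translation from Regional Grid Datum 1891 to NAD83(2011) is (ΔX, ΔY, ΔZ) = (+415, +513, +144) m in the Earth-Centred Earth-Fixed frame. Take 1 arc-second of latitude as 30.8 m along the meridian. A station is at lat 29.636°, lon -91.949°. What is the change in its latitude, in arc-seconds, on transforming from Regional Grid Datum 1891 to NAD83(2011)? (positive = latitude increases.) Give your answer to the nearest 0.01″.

Δφ = 12.52″

sin φ = 0.494488, cos φ = 0.869184, sin λ = -0.999421, cos λ = -0.034010.
North component: ΔN = −sin φ cos λ·ΔX − sin φ sin λ·ΔY + cos φ·ΔZ = −(0.494488)(-0.034010)(415) − (0.494488)(-0.999421)(513) + (0.869184)(144) = 385.67 m.
1° of latitude spans 3600 × 30.80 = 110880 m, so Δφ = 385.67 / 110880 × 3600 = 12.522″.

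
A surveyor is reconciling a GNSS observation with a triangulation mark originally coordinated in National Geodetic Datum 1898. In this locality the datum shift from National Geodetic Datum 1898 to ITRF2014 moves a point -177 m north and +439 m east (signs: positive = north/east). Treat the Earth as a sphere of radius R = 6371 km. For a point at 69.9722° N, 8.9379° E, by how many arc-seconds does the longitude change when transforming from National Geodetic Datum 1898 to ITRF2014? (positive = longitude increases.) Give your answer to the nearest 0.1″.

Δλ = 41.5″

At latitude 69.9722°, cos φ = 0.342476.
One radian of longitude at latitude φ spans R cos φ, so Δλ = ΔE / (R cos φ) = 439.0 / (6371000 × 0.342476) = 2.0120e-04 rad = 41.500″.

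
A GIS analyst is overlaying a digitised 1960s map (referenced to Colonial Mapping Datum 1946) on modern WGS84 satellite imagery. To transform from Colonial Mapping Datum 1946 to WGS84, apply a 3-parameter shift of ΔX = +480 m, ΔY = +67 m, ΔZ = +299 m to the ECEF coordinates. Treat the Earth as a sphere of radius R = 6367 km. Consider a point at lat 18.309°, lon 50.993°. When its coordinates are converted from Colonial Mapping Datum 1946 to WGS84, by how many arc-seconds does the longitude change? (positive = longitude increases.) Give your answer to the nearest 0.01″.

sin φ = 0.314142, cos φ = 0.949376, sin λ = 0.777069, cos λ = 0.629415.
East component: ΔE = −sin λ·ΔX + cos λ·ΔY = −(0.777069)(480) + (0.629415)(67) = -330.82 m.
1° of latitude spans πR/180 = 111125 m; at latitude φ, 1° of longitude spans that × cos φ = 105499.5 m, so Δλ = -330.82 / 105499.5 × 3600 = -11.289″.

Δλ = -11.29″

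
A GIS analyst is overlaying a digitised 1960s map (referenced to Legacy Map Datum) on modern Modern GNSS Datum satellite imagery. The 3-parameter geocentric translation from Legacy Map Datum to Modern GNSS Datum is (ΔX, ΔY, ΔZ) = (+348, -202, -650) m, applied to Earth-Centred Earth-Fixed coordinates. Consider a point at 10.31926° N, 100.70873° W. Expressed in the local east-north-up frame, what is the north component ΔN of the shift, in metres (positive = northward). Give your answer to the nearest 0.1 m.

ΔN = -663.5 m

The local north axis is (−sin φ cos λ, −sin φ sin λ, cos φ), giving ΔN = 11.583 − 35.555 − 639.486 = -663.46 m.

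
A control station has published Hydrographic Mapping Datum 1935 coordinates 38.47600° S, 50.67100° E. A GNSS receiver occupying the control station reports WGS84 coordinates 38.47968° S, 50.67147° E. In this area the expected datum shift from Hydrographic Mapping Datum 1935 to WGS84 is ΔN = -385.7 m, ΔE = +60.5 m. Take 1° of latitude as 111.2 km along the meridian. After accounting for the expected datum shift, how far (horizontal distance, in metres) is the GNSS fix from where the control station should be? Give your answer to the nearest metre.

Observed coordinate differences: Δφ = -0.00368°, Δλ = +0.00047°.
Converting to metres (1° lat = 111200 m, cos φ = 0.782869): observed ΔN = -409.2 m, observed ΔE = 40.9 m.
Subtracting the expected shift leaves a residual of -409.2 − (-385.7) = -23.5 m north and 40.9 − (60.5) = -19.6 m east.
Residual distance = √((-23.5)² + (-19.6)²) = 30.6 m.

31 m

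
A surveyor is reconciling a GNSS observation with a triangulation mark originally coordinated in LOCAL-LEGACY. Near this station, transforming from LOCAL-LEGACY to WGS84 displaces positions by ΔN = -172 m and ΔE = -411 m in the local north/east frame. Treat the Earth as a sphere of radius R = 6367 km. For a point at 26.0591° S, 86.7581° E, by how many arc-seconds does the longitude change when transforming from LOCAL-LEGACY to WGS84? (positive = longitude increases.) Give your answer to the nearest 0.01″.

At latitude -26.0591°, cos φ = 0.898341.
One radian of longitude at latitude φ spans R cos φ, so Δλ = ΔE / (R cos φ) = -411.0 / (6367000 × 0.898341) = -7.1856e-05 rad = -14.821″.

Δλ = -14.82″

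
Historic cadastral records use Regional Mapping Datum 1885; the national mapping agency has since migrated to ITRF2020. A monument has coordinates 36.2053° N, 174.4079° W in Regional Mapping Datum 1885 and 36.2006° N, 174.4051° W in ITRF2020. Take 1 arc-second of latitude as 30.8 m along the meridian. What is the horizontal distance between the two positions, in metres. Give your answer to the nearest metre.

Δφ = 36.2006° − 36.2053° = -0.0047°; Δλ = -174.4051° − -174.4079° = +0.0028°.
1° of latitude = 3600 × 30.80 = 110880 m.
ΔN = Δφ × 110880 = -521.1 m; ΔE = Δλ × 110880 × cos(36.2053°) = +0.0028 × 110880 × 0.806906 = 250.5 m.
Distance = √(ΔE² + ΔN²) = √(250.5² + (-521.1)²) = 578.2 m.

578 m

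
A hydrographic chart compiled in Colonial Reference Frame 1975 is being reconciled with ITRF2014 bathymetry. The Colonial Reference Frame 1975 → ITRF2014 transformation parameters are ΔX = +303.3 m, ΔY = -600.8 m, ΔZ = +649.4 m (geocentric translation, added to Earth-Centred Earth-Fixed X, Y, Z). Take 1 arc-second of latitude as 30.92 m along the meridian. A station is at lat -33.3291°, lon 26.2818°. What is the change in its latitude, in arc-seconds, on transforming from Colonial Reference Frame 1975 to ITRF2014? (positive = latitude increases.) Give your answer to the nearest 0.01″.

sin φ = -0.549447, cos φ = 0.835528, sin λ = 0.442786, cos λ = 0.896627.
North component: ΔN = −sin φ cos λ·ΔX − sin φ sin λ·ΔY + cos φ·ΔZ = −(-0.549447)(0.896627)(303.3) − (-0.549447)(0.442786)(-600.8) + (0.835528)(649.4) = 545.85 m.
1° of latitude spans 3600 × 30.92 = 111312 m, so Δφ = 545.85 / 111312 × 3600 = 17.653″.

Δφ = 17.65″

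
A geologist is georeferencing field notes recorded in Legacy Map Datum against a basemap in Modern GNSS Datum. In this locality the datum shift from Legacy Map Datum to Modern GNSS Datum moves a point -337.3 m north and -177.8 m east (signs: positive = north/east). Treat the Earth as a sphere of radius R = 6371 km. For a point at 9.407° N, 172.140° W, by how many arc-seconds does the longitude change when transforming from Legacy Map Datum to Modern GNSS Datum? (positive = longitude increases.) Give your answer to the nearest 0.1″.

Δλ = -5.8″

At latitude 9.407°, cos φ = 0.986552.
One radian of longitude at latitude φ spans R cos φ, so Δλ = ΔE / (R cos φ) = -177.8 / (6371000 × 0.986552) = -2.8288e-05 rad = -5.835″.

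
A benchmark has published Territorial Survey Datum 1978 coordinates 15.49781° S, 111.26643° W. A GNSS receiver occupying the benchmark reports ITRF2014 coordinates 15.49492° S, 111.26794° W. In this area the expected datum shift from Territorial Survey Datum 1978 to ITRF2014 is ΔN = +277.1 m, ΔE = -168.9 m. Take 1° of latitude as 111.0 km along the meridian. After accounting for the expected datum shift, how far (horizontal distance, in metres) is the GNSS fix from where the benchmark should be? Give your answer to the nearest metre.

44 m

Observed coordinate differences: Δφ = +0.00289°, Δλ = -0.00151°.
Converting to metres (1° lat = 111000 m, cos φ = 0.963641): observed ΔN = 320.8 m, observed ΔE = -161.5 m.
Subtracting the expected shift leaves a residual of 320.8 − (277.1) = 43.7 m north and -161.5 − (-168.9) = 7.4 m east.
Residual distance = √(43.7² + 7.4²) = 44.3 m.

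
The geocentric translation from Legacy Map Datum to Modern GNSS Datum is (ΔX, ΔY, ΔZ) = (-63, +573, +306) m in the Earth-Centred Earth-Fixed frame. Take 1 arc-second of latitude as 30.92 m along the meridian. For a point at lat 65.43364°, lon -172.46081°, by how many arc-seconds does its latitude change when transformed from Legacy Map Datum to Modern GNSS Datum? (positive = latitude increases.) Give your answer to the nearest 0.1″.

sin φ = 0.909480, cos φ = 0.415747, sin λ = -0.131204, cos λ = -0.991355.
North component: ΔN = −sin φ cos λ·ΔX − sin φ sin λ·ΔY + cos φ·ΔZ = −(0.909480)(-0.991355)(-63) − (0.909480)(-0.131204)(573) + (0.415747)(306) = 138.79 m.
1° of latitude spans 3600 × 30.92 = 111312 m, so Δφ = 138.79 / 111312 × 3600 = 4.489″.

Δφ = 4.5″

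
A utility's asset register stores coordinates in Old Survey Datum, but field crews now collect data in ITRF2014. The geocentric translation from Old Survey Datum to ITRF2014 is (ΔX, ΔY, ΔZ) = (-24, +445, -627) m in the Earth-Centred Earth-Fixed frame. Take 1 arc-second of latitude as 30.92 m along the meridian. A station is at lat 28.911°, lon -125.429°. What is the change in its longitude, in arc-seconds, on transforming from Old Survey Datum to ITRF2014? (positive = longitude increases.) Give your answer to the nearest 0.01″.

sin φ = 0.483450, cos φ = 0.875372, sin λ = -0.814834, cos λ = -0.579694.
East component: ΔE = −sin λ·ΔX + cos λ·ΔY = −(-0.814834)(-24) + (-0.579694)(445) = -277.52 m.
1° of latitude spans 3600 × 30.92 = 111312 m; at latitude φ, 1° of longitude spans that × cos φ = 97439.4 m, so Δλ = -277.52 / 97439.4 × 3600 = -10.253″.

Δλ = -10.25″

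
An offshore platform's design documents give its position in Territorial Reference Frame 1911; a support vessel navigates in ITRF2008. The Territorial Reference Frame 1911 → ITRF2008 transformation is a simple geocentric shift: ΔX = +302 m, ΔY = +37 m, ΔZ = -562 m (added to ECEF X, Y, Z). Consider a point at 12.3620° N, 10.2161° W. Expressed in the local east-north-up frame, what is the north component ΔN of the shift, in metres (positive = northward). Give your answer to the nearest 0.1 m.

The local north axis is (−sin φ cos λ, −sin φ sin λ, cos φ), giving ΔN = -63.629 + 1.405 − 548.970 = -611.19 m.

ΔN = -611.2 m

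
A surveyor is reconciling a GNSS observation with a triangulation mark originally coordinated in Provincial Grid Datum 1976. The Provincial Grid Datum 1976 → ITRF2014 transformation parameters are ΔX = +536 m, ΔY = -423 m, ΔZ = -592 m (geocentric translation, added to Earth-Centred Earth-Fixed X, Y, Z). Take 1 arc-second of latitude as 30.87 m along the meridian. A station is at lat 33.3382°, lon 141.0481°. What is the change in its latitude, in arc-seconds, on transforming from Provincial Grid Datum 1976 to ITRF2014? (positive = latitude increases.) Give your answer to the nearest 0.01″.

sin φ = 0.549580, cos φ = 0.835441, sin λ = 0.628668, cos λ = -0.777674.
North component: ΔN = −sin φ cos λ·ΔX − sin φ sin λ·ΔY + cos φ·ΔZ = −(0.549580)(-0.777674)(536) − (0.549580)(0.628668)(-423) + (0.835441)(-592) = -119.35 m.
1° of latitude spans 3600 × 30.87 = 111132 m, so Δφ = -119.35 / 111132 × 3600 = -3.866″.

Δφ = -3.87″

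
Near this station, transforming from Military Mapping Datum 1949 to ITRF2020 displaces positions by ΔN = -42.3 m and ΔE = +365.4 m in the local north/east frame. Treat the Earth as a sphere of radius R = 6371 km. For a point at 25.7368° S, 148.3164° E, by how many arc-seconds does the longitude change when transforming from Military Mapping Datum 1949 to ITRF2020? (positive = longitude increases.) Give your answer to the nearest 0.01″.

Δλ = 13.13″

At latitude -25.7368°, cos φ = 0.900798.
One radian of longitude at latitude φ spans R cos φ, so Δλ = ΔE / (R cos φ) = 365.4 / (6371000 × 0.900798) = 6.3670e-05 rad = 13.133″.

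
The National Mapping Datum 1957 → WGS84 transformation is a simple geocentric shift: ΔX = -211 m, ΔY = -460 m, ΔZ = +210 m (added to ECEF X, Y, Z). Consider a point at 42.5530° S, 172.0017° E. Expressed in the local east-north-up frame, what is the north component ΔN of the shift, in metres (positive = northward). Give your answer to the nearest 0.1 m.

The local north axis is (−sin φ cos λ, −sin φ sin λ, cos φ), giving ΔN = 141.305 − 43.286 + 154.697 = 252.72 m.

ΔN = 252.7 m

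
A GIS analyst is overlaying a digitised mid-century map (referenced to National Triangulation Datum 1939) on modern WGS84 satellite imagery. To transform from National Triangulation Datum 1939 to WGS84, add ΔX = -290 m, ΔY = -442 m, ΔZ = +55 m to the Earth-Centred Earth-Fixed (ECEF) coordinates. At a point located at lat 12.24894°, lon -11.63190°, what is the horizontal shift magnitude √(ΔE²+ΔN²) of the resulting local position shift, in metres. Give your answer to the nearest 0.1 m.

500.5 m

At φ = 12.24894°, λ = -11.63190°: sin φ = 0.212160, cos φ = 0.977235, sin λ = -0.201623, cos λ = 0.979463.
ΔE = −sin λ·ΔX + cos λ·ΔY = −(-0.201623)·(-290) + (0.979463)·(-442) = -491.39 m.
ΔN = −sin φ cos λ·ΔX − sin φ sin λ·ΔY + cos φ·ΔZ = −(0.212160)(0.979463)(-290) − (0.212160)(-0.201623)(-442) + (0.977235)(55) = 95.10 m.
Horizontal magnitude = √(ΔE² + ΔN²) = √((-491.39)² + 95.10²) = 500.51 m.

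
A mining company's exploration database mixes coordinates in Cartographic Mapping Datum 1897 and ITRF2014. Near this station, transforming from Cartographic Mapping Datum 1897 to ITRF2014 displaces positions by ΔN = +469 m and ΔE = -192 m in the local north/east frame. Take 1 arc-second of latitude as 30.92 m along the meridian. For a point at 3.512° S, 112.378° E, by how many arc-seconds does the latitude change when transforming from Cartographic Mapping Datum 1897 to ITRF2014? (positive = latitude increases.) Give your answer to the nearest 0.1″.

Δφ = 15.2″

1″ of latitude = 30.92 m, so Δφ = 469.0 / 30.92 = 15.168″.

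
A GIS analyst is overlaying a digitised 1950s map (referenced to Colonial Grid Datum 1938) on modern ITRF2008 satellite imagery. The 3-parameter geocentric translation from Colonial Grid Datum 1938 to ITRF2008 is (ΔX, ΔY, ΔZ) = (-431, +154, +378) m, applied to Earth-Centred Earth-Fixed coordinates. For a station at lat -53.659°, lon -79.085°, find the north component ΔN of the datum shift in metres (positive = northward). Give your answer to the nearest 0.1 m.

The local north axis is (−sin φ cos λ, −sin φ sin λ, cos φ), giving ΔN = -65.738 − 121.804 + 223.999 = 36.46 m.

ΔN = 36.5 m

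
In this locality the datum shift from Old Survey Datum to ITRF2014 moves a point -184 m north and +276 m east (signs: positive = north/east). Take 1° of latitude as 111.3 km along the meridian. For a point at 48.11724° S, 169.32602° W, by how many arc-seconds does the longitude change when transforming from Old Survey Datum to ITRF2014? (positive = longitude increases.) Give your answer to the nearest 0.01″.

Δλ = 13.37″

At latitude -48.11724°, cos φ = 0.667609.
1° of longitude at this latitude = 111.3 × cos φ = 74.30 km, so Δλ = 276.0 / 74304.8 = 0.0037144° = 13.372″.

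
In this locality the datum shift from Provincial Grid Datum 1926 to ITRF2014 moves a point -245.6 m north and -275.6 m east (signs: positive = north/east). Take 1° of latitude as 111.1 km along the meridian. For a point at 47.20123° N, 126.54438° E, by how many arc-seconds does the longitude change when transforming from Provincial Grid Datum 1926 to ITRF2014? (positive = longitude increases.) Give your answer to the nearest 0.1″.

Δλ = -13.1″

At latitude 47.20123°, cos φ = 0.679426.
1° of longitude at this latitude = 111.1 × cos φ = 75.48 km, so Δλ = -275.6 / 75484.2 = -0.0036511° = -13.144″.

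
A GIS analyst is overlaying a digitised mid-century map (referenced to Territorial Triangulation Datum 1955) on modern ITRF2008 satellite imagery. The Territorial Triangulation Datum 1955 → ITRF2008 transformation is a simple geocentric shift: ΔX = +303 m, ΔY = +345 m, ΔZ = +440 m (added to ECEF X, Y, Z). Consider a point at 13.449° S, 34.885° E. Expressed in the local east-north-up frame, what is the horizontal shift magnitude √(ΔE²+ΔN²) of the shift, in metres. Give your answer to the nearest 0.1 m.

542.8 m

At φ = -13.449°, λ = 34.885°: sin φ = -0.232580, cos φ = 0.972577, sin λ = 0.571931, cos λ = 0.820302.
ΔE = −sin λ·ΔX + cos λ·ΔY = −(0.571931)·(303) + (0.820302)·(345) = 109.71 m.
ΔN = −sin φ cos λ·ΔX − sin φ sin λ·ΔY + cos φ·ΔZ = −(-0.232580)(0.820302)(303) − (-0.232580)(0.571931)(345) + (0.972577)(440) = 531.63 m.
Horizontal magnitude = √(ΔE² + ΔN²) = √(109.71² + 531.63²) = 542.84 m.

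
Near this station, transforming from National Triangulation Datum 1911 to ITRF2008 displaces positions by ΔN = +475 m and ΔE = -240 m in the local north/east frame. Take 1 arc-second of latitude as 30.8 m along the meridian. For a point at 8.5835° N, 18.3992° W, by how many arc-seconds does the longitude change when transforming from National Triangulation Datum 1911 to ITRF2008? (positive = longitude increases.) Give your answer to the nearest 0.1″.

At latitude 8.5835°, cos φ = 0.988799.
1″ of longitude at this latitude = 30.80 × cos φ = 30.4550 m, so Δλ = -240.0 / 30.4550 = -7.880″.

Δλ = -7.9″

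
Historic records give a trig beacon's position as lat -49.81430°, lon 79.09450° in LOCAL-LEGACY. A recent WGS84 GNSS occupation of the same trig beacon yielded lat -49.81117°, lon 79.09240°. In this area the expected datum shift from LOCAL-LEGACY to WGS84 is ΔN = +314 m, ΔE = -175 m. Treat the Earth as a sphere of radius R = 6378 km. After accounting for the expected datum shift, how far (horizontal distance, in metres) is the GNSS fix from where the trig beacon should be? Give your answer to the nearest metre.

Observed coordinate differences: Δφ = +0.00313°, Δλ = -0.00210°.
Converting to metres (1° lat = 111317 m, cos φ = 0.645267): observed ΔN = 348.4 m, observed ΔE = -150.8 m.
Subtracting the expected shift leaves a residual of 348.4 − (314) = 34.4 m north and -150.8 − (-175) = 24.2 m east.
Residual distance = √(34.4² + 24.2²) = 42.1 m.

42 m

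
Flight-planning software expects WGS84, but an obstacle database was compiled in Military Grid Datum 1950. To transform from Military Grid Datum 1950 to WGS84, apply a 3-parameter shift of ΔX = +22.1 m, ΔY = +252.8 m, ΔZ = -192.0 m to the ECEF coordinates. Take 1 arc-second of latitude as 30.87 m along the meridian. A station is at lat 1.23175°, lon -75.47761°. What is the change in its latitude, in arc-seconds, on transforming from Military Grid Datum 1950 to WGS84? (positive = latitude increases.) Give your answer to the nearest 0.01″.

sin φ = 0.021496, cos φ = 0.999769, sin λ = -0.968050, cos λ = 0.250758.
North component: ΔN = −sin φ cos λ·ΔX − sin φ sin λ·ΔY + cos φ·ΔZ = −(0.021496)(0.250758)(22.1) − (0.021496)(-0.968050)(252.8) + (0.999769)(-192.0) = -186.81 m.
1° of latitude spans 3600 × 30.87 = 111132 m, so Δφ = -186.81 / 111132 × 3600 = -6.052″.

Δφ = -6.05″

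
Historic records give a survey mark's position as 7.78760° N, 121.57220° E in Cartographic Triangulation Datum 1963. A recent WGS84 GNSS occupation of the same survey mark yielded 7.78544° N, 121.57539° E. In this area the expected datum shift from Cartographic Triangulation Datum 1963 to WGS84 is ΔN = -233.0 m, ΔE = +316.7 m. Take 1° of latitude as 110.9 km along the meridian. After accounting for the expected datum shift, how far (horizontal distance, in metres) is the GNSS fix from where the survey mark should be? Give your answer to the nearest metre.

34 m

Observed coordinate differences: Δφ = -0.00216°, Δλ = +0.00319°.
Converting to metres (1° lat = 110900 m, cos φ = 0.990777): observed ΔN = -239.5 m, observed ΔE = 350.5 m.
Subtracting the expected shift leaves a residual of -239.5 − (-233.0) = -6.5 m north and 350.5 − (316.7) = 33.8 m east.
Residual distance = √((-6.5)² + 33.8²) = 34.4 m.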